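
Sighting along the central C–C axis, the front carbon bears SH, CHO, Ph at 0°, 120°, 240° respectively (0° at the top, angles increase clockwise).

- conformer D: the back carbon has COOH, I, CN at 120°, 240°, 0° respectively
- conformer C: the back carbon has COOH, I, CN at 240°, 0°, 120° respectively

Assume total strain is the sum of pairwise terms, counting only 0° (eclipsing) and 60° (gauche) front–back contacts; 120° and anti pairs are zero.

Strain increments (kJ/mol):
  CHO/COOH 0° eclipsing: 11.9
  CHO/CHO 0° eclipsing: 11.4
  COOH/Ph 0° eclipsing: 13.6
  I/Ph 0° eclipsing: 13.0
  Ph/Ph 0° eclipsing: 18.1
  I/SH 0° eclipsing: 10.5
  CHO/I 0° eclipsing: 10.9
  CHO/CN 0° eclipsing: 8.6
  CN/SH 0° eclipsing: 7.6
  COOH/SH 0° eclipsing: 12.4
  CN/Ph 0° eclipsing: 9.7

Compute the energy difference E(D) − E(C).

-0.2 kJ/mol

D (eclipsed): SH(0°)/CN(0°) eclipsed 7.6; CHO(120°)/COOH(120°) eclipsed 11.9; Ph(240°)/I(240°) eclipsed 13.0 → 32.5 kJ/mol.
C (eclipsed): SH(0°)/I(0°) eclipsed 10.5; CHO(120°)/CN(120°) eclipsed 8.6; Ph(240°)/COOH(240°) eclipsed 13.6 → 32.7 kJ/mol.
E(D) − E(C) = 32.5 − 32.7 = -0.2 kJ/mol.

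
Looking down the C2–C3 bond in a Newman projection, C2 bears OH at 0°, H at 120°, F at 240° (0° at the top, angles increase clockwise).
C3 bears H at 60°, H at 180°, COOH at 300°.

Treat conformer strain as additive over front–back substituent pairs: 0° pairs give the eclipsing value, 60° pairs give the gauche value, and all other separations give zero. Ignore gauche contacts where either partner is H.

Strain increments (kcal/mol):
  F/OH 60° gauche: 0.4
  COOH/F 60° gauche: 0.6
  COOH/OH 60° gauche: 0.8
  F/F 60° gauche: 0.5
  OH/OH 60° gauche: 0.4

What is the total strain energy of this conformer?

1.4 kcal/mol

This conformer (staggered): OH–COOH gauche, F–COOH gauche; 0.8 + 0.6 = 1.4 kcal/mol.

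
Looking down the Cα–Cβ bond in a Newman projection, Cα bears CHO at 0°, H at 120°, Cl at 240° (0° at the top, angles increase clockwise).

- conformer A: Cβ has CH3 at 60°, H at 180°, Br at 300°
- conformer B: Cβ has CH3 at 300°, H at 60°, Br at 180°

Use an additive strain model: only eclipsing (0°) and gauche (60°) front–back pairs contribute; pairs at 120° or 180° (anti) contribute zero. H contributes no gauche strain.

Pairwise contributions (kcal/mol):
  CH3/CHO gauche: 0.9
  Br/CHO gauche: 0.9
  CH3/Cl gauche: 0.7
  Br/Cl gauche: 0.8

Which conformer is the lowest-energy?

A (staggered): CHO(0°)/CH3(60°) gauche 0.9; CHO(0°)/Br(300°) gauche 0.9; Cl(240°)/Br(300°) gauche 0.8 → 2.6 kcal/mol.
B (staggered): CHO(0°)/CH3(300°) gauche 0.9; Cl(240°)/CH3(300°) gauche 0.7; Cl(240°)/Br(180°) gauche 0.8 → 2.4 kcal/mol.
B has the lowest total (2.4 kcal/mol).

B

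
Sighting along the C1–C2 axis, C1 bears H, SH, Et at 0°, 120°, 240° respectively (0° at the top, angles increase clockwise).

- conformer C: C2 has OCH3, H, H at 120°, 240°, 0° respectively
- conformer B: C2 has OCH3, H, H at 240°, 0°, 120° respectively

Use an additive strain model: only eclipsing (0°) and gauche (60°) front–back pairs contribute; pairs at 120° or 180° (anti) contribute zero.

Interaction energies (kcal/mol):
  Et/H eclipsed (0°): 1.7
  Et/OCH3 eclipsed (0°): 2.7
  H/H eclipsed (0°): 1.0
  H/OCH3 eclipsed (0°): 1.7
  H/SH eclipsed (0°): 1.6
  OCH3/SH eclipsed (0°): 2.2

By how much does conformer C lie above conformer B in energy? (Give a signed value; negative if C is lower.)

C (eclipsed): H(0°)/H(0°) eclipsed 1.0; SH(120°)/OCH3(120°) eclipsed 2.2; Et(240°)/H(240°) eclipsed 1.7 → 4.9 kcal/mol.
B (eclipsed): H(0°)/H(0°) eclipsed 1.0; SH(120°)/H(120°) eclipsed 1.6; Et(240°)/OCH3(240°) eclipsed 2.7 → 5.3 kcal/mol.
E(C) − E(B) = 4.9 − 5.3 = -0.4 kcal/mol.

-0.4 kcal/mol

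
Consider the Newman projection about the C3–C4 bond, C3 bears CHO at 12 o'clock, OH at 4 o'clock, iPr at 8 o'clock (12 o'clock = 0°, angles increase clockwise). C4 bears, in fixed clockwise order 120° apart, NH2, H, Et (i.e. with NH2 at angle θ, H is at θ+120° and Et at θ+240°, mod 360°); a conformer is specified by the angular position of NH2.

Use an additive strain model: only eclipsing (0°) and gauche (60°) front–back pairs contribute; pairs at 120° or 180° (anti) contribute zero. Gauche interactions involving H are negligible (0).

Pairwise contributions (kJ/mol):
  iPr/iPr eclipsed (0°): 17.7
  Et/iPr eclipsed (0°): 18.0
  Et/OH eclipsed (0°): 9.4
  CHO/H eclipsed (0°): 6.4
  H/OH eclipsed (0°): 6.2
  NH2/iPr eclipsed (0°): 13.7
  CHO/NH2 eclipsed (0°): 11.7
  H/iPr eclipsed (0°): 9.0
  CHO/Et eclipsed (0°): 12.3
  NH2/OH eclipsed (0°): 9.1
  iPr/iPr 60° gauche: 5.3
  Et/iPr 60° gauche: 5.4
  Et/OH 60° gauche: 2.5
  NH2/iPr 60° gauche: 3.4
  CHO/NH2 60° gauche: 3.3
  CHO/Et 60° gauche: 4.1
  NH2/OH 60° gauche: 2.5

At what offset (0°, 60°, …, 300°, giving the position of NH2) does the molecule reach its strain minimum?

180°

NH2 at 0° (eclipsed): CHO–NH2 eclipsed, OH–H eclipsed, iPr–Et eclipsed; 11.7 + 6.2 + 18.0 = 35.9 kJ/mol.
NH2 at 60° (staggered): CHO–NH2 gauche, CHO–Et gauche, OH–NH2 gauche, iPr–Et gauche; 3.3 + 4.1 + 2.5 + 5.4 = 15.3 kJ/mol.
NH2 at 120° (eclipsed): CHO–Et eclipsed, OH–NH2 eclipsed, iPr–H eclipsed; 12.3 + 9.1 + 9.0 = 30.4 kJ/mol.
NH2 at 180° (staggered): CHO–Et gauche, OH–NH2 gauche, OH–Et gauche, iPr–NH2 gauche; 4.1 + 2.5 + 2.5 + 3.4 = 12.5 kJ/mol.
NH2 at 240° (eclipsed): CHO–H eclipsed, OH–Et eclipsed, iPr–NH2 eclipsed; 6.4 + 9.4 + 13.7 = 29.5 kJ/mol.
NH2 at 300° (staggered): CHO–NH2 gauche, OH–Et gauche, iPr–NH2 gauche, iPr–Et gauche; 3.3 + 2.5 + 3.4 + 5.4 = 14.6 kJ/mol.
The minimum (12.5 kJ/mol) occurs with NH2 at 180°.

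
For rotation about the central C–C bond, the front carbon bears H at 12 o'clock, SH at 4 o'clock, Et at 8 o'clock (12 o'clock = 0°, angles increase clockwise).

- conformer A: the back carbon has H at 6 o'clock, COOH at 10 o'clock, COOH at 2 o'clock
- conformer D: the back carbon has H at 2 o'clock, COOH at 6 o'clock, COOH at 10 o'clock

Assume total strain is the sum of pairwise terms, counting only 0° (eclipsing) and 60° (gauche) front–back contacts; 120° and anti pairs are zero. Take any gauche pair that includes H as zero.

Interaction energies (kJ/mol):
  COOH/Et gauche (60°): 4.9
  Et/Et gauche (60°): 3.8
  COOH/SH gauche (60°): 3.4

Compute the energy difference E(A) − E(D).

-4.9 kJ/mol

A is staggered. SH at 120° is gauche with COOH at 60° (3.4); Et at 240° is gauche with COOH at 300° (4.9). Total 8.3 kJ/mol.
D is staggered. SH at 120° is gauche with COOH at 180° (3.4); Et at 240° is gauche with COOH at 180° (4.9); Et at 240° is gauche with COOH at 300° (4.9). Total 13.2 kJ/mol.
E(A) − E(D) = 8.3 − 13.2 = -4.9 kJ/mol.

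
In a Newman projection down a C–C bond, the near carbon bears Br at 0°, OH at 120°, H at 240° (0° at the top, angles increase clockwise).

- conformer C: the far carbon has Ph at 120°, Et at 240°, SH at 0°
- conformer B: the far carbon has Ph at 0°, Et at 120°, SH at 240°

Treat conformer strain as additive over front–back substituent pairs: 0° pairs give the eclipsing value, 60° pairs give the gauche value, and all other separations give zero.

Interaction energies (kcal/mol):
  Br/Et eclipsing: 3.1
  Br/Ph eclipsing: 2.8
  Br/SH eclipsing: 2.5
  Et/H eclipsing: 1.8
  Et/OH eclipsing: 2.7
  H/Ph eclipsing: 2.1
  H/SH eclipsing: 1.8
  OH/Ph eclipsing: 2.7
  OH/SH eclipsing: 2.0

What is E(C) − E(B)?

C (eclipsed): Br(0°)/SH(0°) eclipsed 2.5; OH(120°)/Ph(120°) eclipsed 2.7; H(240°)/Et(240°) eclipsed 1.8 → 7.0 kcal/mol.
B (eclipsed): Br(0°)/Ph(0°) eclipsed 2.8; OH(120°)/Et(120°) eclipsed 2.7; H(240°)/SH(240°) eclipsed 1.8 → 7.3 kcal/mol.
E(C) − E(B) = 7.0 − 7.3 = -0.3 kcal/mol.

-0.3 kcal/mol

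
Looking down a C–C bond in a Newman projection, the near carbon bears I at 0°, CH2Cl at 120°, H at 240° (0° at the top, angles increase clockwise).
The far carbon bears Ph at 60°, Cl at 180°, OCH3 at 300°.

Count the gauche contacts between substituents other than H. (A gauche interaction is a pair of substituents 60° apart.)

4

Non-H gauche pairs: I(0°)/Ph(60°); I(0°)/OCH3(300°); CH2Cl(120°)/Ph(60°); CH2Cl(120°)/Cl(180°) — 4 interactions.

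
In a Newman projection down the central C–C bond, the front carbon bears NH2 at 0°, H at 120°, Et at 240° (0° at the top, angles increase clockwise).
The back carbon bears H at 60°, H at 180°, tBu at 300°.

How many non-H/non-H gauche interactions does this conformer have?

Non-H gauche pairs: NH2(0°)/tBu(300°); Et(240°)/tBu(300°) — 2 interactions.

2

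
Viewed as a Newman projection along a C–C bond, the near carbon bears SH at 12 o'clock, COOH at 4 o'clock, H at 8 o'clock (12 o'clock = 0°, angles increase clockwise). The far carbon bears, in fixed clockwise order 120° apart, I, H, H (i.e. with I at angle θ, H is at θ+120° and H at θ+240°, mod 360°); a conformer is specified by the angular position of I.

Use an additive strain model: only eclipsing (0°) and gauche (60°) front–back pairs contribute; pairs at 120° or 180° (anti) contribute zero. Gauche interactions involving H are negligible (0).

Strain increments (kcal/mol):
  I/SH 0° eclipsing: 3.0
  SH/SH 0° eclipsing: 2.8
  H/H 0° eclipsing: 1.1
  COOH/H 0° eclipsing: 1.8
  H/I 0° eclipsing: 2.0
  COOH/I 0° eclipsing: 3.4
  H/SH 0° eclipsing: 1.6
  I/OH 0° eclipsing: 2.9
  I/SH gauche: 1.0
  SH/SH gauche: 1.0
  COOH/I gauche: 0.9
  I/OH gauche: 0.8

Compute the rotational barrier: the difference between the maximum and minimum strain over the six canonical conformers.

I at 0° (eclipsed): SH–I eclipsed, COOH–H eclipsed, H–H eclipsed; 3.0 + 1.8 + 1.1 = 5.9 kcal/mol.
I at 60° (staggered): SH–I gauche, COOH–I gauche; 1.0 + 0.9 = 1.9 kcal/mol.
I at 120° (eclipsed): SH–H eclipsed, COOH–I eclipsed, H–H eclipsed; 1.6 + 3.4 + 1.1 = 6.1 kcal/mol.
I at 180° (staggered): COOH–I gauche; 0.9 = 0.9 kcal/mol.
I at 240° (eclipsed): SH–H eclipsed, COOH–H eclipsed, H–I eclipsed; 1.6 + 1.8 + 2.0 = 5.4 kcal/mol.
I at 300° (staggered): SH–I gauche; 1.0 = 1.0 kcal/mol.
Max at 120° (6.1 kcal/mol), min at 180° (0.9 kcal/mol); barrier = 5.2 kcal/mol.

5.2 kcal/mol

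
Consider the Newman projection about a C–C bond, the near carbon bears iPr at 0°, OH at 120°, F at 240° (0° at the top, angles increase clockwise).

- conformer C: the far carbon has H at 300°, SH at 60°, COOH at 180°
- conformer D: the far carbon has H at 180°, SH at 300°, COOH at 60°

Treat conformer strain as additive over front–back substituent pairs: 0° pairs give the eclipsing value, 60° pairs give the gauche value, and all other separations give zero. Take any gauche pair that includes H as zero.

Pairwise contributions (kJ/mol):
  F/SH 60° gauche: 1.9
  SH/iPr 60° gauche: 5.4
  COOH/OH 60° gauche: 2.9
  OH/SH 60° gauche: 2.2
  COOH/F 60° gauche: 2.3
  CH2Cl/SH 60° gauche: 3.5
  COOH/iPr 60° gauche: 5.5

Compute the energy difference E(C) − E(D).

-2.9 kJ/mol

C (staggered): iPr(0°)/SH(60°) gauche 5.4; OH(120°)/SH(60°) gauche 2.2; OH(120°)/COOH(180°) gauche 2.9; F(240°)/COOH(180°) gauche 2.3 → 12.8 kJ/mol.
D (staggered): iPr(0°)/SH(300°) gauche 5.4; iPr(0°)/COOH(60°) gauche 5.5; OH(120°)/COOH(60°) gauche 2.9; F(240°)/SH(300°) gauche 1.9 → 15.7 kJ/mol.
E(C) − E(D) = 12.8 − 15.7 = -2.9 kJ/mol.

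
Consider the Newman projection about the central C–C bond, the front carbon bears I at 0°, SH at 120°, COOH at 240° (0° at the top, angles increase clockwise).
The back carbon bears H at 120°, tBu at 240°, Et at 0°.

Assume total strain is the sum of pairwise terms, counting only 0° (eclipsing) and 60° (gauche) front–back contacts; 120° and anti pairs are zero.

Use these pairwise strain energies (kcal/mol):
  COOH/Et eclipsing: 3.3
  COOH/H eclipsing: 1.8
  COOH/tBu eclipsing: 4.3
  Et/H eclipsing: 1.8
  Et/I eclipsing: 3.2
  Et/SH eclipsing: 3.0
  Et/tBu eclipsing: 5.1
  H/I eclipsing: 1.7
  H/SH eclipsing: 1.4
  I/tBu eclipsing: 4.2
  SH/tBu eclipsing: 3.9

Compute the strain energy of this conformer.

8.9 kcal/mol

This conformer (eclipsed): I(0°)/Et(0°) eclipsed 3.2; SH(120°)/H(120°) eclipsed 1.4; COOH(240°)/tBu(240°) eclipsed 4.3 → 8.9 kcal/mol.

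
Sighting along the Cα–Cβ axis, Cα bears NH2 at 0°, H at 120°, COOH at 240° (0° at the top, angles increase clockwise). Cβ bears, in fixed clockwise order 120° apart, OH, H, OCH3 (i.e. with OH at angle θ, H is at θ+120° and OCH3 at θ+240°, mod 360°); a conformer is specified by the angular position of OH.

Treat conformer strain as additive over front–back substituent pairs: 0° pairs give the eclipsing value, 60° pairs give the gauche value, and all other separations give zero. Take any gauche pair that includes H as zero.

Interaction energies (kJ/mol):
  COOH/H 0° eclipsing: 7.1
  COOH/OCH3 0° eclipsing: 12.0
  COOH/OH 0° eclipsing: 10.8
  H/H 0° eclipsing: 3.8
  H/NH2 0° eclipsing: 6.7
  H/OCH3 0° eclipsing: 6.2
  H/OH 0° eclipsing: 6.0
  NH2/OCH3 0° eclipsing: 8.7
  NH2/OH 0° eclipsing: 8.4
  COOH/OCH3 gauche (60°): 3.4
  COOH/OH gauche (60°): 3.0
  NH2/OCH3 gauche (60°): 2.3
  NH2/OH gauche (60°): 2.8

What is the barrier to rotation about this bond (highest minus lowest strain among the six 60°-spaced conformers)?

18.9 kJ/mol

OH at 0° (eclipsed): NH2(0°)/OH(0°) eclipsed 8.4; H(120°)/H(120°) eclipsed 3.8; COOH(240°)/OCH3(240°) eclipsed 12.0 → 24.2 kJ/mol.
OH at 60° (staggered): NH2(0°)/OH(60°) gauche 2.8; NH2(0°)/OCH3(300°) gauche 2.3; COOH(240°)/OCH3(300°) gauche 3.4 → 8.5 kJ/mol.
OH at 120° (eclipsed): NH2(0°)/OCH3(0°) eclipsed 8.7; H(120°)/OH(120°) eclipsed 6.0; COOH(240°)/H(240°) eclipsed 7.1 → 21.8 kJ/mol.
OH at 180° (staggered): NH2(0°)/OCH3(60°) gauche 2.3; COOH(240°)/OH(180°) gauche 3.0 → 5.3 kJ/mol.
OH at 240° (eclipsed): NH2(0°)/H(0°) eclipsed 6.7; H(120°)/OCH3(120°) eclipsed 6.2; COOH(240°)/OH(240°) eclipsed 10.8 → 23.7 kJ/mol.
OH at 300° (staggered): NH2(0°)/OH(300°) gauche 2.8; COOH(240°)/OH(300°) gauche 3.0; COOH(240°)/OCH3(180°) gauche 3.4 → 9.2 kJ/mol.
Max at 0° (24.2 kJ/mol), min at 180° (5.3 kJ/mol); barrier = 18.9 kJ/mol.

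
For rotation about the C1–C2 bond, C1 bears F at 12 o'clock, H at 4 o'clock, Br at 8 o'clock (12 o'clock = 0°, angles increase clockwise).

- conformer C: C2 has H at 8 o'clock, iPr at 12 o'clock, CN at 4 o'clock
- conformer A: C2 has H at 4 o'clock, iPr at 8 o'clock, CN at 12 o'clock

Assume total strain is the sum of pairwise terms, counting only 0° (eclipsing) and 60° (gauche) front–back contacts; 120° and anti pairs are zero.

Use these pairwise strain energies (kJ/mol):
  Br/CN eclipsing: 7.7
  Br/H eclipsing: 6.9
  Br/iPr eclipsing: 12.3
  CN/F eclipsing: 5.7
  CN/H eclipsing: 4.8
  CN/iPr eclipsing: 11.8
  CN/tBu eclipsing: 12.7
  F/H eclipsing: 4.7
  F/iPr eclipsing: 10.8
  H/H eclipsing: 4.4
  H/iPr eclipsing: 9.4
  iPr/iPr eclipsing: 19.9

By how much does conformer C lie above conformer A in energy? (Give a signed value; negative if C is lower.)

+0.1 kJ/mol

C (eclipsed): F(0°)/iPr(0°) eclipsed 10.8; H(120°)/CN(120°) eclipsed 4.8; Br(240°)/H(240°) eclipsed 6.9 → 22.5 kJ/mol.
A (eclipsed): F(0°)/CN(0°) eclipsed 5.7; H(120°)/H(120°) eclipsed 4.4; Br(240°)/iPr(240°) eclipsed 12.3 → 22.4 kJ/mol.
E(C) − E(A) = 22.5 − 22.4 = +0.1 kJ/mol.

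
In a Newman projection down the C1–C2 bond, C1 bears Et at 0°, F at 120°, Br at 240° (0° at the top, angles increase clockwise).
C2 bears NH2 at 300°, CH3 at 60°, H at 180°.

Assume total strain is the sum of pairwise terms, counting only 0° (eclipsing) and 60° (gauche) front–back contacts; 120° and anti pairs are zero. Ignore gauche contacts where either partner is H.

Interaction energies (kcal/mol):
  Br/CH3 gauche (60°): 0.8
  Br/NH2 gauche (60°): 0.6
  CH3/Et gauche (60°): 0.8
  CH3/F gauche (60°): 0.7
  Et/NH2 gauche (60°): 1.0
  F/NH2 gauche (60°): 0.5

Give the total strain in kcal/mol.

3.1 kcal/mol

This conformer is staggered. Et at 0° is gauche with NH2 at 300° (1.0); Et at 0° is gauche with CH3 at 60° (0.8); F at 120° is gauche with CH3 at 60° (0.7); Br at 240° is gauche with NH2 at 300° (0.6). Total 3.1 kcal/mol.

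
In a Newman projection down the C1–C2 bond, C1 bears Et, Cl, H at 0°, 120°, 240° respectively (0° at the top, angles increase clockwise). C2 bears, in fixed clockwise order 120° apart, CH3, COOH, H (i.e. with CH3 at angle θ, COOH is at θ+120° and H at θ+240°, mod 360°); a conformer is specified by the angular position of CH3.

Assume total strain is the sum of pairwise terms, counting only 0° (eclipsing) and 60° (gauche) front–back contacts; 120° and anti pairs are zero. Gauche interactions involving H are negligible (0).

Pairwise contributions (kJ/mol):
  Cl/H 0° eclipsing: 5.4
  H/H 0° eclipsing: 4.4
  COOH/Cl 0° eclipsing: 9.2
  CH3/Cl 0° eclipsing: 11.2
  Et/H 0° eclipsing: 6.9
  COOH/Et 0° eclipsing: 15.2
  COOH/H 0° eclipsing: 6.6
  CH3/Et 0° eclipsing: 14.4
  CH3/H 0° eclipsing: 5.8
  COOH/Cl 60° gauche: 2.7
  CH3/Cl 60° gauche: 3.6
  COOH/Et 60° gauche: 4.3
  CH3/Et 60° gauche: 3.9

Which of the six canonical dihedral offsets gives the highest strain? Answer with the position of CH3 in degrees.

0°

CH3 at 0° (eclipsed): Et–CH3 eclipsed, Cl–COOH eclipsed, H–H eclipsed; 14.4 + 9.2 + 4.4 = 28.0 kJ/mol.
CH3 at 60° (staggered): Et–CH3 gauche, Cl–CH3 gauche, Cl–COOH gauche; 3.9 + 3.6 + 2.7 = 10.2 kJ/mol.
CH3 at 120° (eclipsed): Et–H eclipsed, Cl–CH3 eclipsed, H–COOH eclipsed; 6.9 + 11.2 + 6.6 = 24.7 kJ/mol.
CH3 at 180° (staggered): Et–COOH gauche, Cl–CH3 gauche; 4.3 + 3.6 = 7.9 kJ/mol.
CH3 at 240° (eclipsed): Et–COOH eclipsed, Cl–H eclipsed, H–CH3 eclipsed; 15.2 + 5.4 + 5.8 = 26.4 kJ/mol.
CH3 at 300° (staggered): Et–CH3 gauche, Et–COOH gauche, Cl–COOH gauche; 3.9 + 4.3 + 2.7 = 10.9 kJ/mol.
The maximum (28.0 kJ/mol) occurs with CH3 at 0°.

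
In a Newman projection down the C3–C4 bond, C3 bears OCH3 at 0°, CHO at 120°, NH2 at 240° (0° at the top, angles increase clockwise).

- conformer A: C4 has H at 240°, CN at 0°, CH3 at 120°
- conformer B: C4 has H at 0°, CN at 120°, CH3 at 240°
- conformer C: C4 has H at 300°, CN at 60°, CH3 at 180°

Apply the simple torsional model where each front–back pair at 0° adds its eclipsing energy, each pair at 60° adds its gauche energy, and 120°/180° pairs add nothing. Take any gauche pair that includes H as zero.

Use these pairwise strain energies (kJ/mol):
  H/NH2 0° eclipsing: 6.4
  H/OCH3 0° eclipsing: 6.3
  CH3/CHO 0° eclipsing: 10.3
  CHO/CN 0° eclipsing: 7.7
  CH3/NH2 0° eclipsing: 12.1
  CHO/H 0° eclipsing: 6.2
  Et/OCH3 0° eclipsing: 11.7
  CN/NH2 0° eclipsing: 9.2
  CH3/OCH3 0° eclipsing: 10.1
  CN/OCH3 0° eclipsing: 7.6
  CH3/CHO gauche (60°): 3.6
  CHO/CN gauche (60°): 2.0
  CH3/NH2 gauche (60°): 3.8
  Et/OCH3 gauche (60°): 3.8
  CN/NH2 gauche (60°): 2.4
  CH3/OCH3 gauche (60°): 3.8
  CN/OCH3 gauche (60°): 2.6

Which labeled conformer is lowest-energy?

A (eclipsed): OCH3(0°)/CN(0°) eclipsed 7.6; CHO(120°)/CH3(120°) eclipsed 10.3; NH2(240°)/H(240°) eclipsed 6.4 → 24.3 kJ/mol.
B (eclipsed): OCH3(0°)/H(0°) eclipsed 6.3; CHO(120°)/CN(120°) eclipsed 7.7; NH2(240°)/CH3(240°) eclipsed 12.1 → 26.1 kJ/mol.
C (staggered): OCH3(0°)/CN(60°) gauche 2.6; CHO(120°)/CN(60°) gauche 2.0; CHO(120°)/CH3(180°) gauche 3.6; NH2(240°)/CH3(180°) gauche 3.8 → 12.0 kJ/mol.
C has the lowest total (12.0 kJ/mol).

C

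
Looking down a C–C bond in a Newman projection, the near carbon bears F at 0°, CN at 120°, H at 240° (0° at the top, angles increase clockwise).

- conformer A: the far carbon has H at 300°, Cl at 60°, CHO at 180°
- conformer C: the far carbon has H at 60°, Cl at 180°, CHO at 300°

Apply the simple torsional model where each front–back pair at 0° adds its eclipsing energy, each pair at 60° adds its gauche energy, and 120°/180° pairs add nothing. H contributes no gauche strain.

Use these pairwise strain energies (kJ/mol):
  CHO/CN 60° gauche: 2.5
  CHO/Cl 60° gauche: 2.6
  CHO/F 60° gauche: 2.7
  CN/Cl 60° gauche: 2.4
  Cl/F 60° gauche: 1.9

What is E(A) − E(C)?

+1.7 kJ/mol

A (staggered): F–Cl gauche, CN–Cl gauche, CN–CHO gauche; 1.9 + 2.4 + 2.5 = 6.8 kJ/mol.
C (staggered): F–CHO gauche, CN–Cl gauche; 2.7 + 2.4 = 5.1 kJ/mol.
E(A) − E(C) = 6.8 − 5.1 = +1.7 kJ/mol.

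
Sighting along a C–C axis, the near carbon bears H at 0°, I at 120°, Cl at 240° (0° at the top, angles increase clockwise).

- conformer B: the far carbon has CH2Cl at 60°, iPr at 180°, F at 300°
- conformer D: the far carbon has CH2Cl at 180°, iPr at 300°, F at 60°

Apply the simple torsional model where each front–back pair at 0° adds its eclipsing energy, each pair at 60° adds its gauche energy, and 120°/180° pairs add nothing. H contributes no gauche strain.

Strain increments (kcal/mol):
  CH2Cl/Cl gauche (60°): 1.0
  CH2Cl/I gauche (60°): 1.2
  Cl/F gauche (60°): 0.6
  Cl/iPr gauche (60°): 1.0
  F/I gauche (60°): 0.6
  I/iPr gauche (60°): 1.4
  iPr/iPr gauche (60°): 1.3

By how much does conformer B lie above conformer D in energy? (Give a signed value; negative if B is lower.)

+0.4 kcal/mol

B (staggered): I–CH2Cl gauche, I–iPr gauche, Cl–iPr gauche, Cl–F gauche; 1.2 + 1.4 + 1.0 + 0.6 = 4.2 kcal/mol.
D (staggered): I–CH2Cl gauche, I–F gauche, Cl–CH2Cl gauche, Cl–iPr gauche; 1.2 + 0.6 + 1.0 + 1.0 = 3.8 kcal/mol.
E(B) − E(D) = 4.2 − 3.8 = +0.4 kcal/mol.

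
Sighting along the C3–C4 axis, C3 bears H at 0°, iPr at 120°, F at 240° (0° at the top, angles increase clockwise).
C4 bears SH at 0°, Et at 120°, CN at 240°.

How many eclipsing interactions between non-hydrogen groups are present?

2

Non-H eclipsing pairs: iPr(120°)/Et(120°); F(240°)/CN(240°) — 2 interactions.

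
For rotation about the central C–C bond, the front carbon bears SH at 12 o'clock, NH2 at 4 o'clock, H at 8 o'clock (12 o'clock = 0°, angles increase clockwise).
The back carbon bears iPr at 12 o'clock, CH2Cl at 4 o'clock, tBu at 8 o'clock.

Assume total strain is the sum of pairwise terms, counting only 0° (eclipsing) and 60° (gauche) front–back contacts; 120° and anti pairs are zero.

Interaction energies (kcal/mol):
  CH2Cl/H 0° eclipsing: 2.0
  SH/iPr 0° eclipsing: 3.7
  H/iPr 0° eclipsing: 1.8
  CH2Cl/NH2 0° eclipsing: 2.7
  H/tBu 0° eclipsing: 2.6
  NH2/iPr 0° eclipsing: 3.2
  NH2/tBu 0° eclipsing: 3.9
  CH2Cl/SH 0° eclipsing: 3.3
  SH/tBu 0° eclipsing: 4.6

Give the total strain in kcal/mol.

This conformer (eclipsed): SH(0°)/iPr(0°) eclipsed 3.7; NH2(120°)/CH2Cl(120°) eclipsed 2.7; H(240°)/tBu(240°) eclipsed 2.6 → 9.0 kcal/mol.

9.0 kcal/mol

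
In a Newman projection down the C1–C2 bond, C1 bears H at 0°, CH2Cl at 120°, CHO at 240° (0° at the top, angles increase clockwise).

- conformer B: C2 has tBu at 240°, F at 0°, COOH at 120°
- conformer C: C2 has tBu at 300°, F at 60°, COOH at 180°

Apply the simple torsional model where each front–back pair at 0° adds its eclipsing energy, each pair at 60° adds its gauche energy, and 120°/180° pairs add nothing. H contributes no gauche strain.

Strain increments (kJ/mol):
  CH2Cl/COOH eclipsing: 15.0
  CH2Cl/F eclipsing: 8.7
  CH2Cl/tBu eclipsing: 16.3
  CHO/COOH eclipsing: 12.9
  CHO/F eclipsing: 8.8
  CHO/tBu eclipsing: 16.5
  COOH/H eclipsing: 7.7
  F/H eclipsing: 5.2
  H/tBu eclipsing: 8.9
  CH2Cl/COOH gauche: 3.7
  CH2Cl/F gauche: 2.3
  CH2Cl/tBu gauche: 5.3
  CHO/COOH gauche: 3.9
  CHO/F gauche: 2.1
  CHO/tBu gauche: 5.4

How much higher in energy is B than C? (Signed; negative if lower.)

B (eclipsed): H–F eclipsed, CH2Cl–COOH eclipsed, CHO–tBu eclipsed; 5.2 + 15.0 + 16.5 = 36.7 kJ/mol.
C (staggered): CH2Cl–F gauche, CH2Cl–COOH gauche, CHO–tBu gauche, CHO–COOH gauche; 2.3 + 3.7 + 5.4 + 3.9 = 15.3 kJ/mol.
E(B) − E(C) = 36.7 − 15.3 = +21.4 kJ/mol.

+21.4 kJ/mol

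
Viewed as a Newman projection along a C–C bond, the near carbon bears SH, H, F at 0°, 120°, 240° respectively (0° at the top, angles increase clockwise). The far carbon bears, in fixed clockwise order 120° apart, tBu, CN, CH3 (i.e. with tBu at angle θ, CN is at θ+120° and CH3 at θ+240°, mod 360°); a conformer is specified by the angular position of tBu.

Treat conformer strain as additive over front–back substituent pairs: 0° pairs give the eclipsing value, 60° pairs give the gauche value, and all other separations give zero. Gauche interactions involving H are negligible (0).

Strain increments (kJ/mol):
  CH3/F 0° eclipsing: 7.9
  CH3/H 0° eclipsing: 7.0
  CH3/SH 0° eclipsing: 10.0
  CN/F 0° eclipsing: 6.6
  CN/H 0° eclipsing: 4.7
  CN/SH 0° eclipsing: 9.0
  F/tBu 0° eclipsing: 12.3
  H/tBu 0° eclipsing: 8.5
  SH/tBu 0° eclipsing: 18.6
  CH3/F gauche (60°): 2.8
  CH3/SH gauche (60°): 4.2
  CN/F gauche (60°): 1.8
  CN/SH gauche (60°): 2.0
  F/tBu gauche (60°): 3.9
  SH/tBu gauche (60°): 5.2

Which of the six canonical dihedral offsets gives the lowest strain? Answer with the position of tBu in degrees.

tBu at 0° is eclipsed. SH at 0° is eclipsed with tBu at 0° (18.6); H at 120° is eclipsed with CN at 120° (4.7); F at 240° is eclipsed with CH3 at 240° (7.9). Total 31.2 kJ/mol.
tBu at 60° is staggered. SH at 0° is gauche with tBu at 60° (5.2); SH at 0° is gauche with CH3 at 300° (4.2); F at 240° is gauche with CN at 180° (1.8); F at 240° is gauche with CH3 at 300° (2.8). Total 14.0 kJ/mol.
tBu at 120° is eclipsed. SH at 0° is eclipsed with CH3 at 0° (10.0); H at 120° is eclipsed with tBu at 120° (8.5); F at 240° is eclipsed with CN at 240° (6.6). Total 25.1 kJ/mol.
tBu at 180° is staggered. SH at 0° is gauche with CN at 300° (2.0); SH at 0° is gauche with CH3 at 60° (4.2); F at 240° is gauche with tBu at 180° (3.9); F at 240° is gauche with CN at 300° (1.8). Total 11.9 kJ/mol.
tBu at 240° is eclipsed. SH at 0° is eclipsed with CN at 0° (9.0); H at 120° is eclipsed with CH3 at 120° (7.0); F at 240° is eclipsed with tBu at 240° (12.3). Total 28.3 kJ/mol.
tBu at 300° is staggered. SH at 0° is gauche with tBu at 300° (5.2); SH at 0° is gauche with CN at 60° (2.0); F at 240° is gauche with tBu at 300° (3.9); F at 240° is gauche with CH3 at 180° (2.8). Total 13.9 kJ/mol.
The minimum (11.9 kJ/mol) occurs with tBu at 180°.

180°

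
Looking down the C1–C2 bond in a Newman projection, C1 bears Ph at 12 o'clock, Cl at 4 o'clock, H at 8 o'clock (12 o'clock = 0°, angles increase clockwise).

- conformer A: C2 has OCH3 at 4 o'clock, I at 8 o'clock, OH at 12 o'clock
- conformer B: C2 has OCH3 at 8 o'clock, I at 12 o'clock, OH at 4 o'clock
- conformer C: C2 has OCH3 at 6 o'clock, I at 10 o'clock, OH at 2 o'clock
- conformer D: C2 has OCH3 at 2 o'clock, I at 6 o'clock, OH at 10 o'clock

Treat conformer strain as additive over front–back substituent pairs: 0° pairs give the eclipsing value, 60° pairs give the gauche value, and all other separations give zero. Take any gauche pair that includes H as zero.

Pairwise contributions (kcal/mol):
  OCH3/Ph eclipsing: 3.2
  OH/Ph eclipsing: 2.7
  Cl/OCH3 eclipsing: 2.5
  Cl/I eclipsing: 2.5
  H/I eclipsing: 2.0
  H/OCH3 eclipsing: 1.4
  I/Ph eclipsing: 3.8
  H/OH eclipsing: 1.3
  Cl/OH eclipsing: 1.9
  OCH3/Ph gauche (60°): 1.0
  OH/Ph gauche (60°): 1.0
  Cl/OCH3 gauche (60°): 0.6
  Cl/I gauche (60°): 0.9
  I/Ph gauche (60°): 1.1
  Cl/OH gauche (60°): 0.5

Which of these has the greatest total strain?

A

A (eclipsed): Ph(0°)/OH(0°) eclipsed 2.7; Cl(120°)/OCH3(120°) eclipsed 2.5; H(240°)/I(240°) eclipsed 2.0 → 7.2 kcal/mol.
B (eclipsed): Ph(0°)/I(0°) eclipsed 3.8; Cl(120°)/OH(120°) eclipsed 1.9; H(240°)/OCH3(240°) eclipsed 1.4 → 7.1 kcal/mol.
C (staggered): Ph(0°)/I(300°) gauche 1.1; Ph(0°)/OH(60°) gauche 1.0; Cl(120°)/OCH3(180°) gauche 0.6; Cl(120°)/OH(60°) gauche 0.5 → 3.2 kcal/mol.
D (staggered): Ph(0°)/OCH3(60°) gauche 1.0; Ph(0°)/OH(300°) gauche 1.0; Cl(120°)/OCH3(60°) gauche 0.6; Cl(120°)/I(180°) gauche 0.9 → 3.5 kcal/mol.
A has the highest total (7.2 kcal/mol).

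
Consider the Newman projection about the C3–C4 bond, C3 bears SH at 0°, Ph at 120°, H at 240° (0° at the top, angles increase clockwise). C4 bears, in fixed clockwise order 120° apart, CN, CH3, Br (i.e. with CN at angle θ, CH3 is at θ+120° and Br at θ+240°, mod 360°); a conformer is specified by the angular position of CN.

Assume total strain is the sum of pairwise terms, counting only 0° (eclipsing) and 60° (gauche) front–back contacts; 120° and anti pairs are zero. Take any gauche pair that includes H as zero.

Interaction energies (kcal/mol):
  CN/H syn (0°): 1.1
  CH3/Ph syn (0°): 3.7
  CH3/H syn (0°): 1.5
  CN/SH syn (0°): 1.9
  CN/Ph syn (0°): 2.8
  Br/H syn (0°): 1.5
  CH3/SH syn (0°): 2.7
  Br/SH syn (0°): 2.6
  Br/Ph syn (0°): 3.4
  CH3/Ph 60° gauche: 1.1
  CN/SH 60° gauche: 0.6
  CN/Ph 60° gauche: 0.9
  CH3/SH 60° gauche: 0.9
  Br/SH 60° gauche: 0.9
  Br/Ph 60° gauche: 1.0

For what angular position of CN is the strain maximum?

CN at 0° is eclipsed. SH at 0° is eclipsed with CN at 0° (1.9); Ph at 120° is eclipsed with CH3 at 120° (3.7); H at 240° is eclipsed with Br at 240° (1.5). Total 7.1 kcal/mol.
CN at 60° is staggered. SH at 0° is gauche with CN at 60° (0.6); SH at 0° is gauche with Br at 300° (0.9); Ph at 120° is gauche with CN at 60° (0.9); Ph at 120° is gauche with CH3 at 180° (1.1). Total 3.5 kcal/mol.
CN at 120° is eclipsed. SH at 0° is eclipsed with Br at 0° (2.6); Ph at 120° is eclipsed with CN at 120° (2.8); H at 240° is eclipsed with CH3 at 240° (1.5). Total 6.9 kcal/mol.
CN at 180° is staggered. SH at 0° is gauche with CH3 at 300° (0.9); SH at 0° is gauche with Br at 60° (0.9); Ph at 120° is gauche with CN at 180° (0.9); Ph at 120° is gauche with Br at 60° (1.0). Total 3.7 kcal/mol.
CN at 240° is eclipsed. SH at 0° is eclipsed with CH3 at 0° (2.7); Ph at 120° is eclipsed with Br at 120° (3.4); H at 240° is eclipsed with CN at 240° (1.1). Total 7.2 kcal/mol.
CN at 300° is staggered. SH at 0° is gauche with CN at 300° (0.6); SH at 0° is gauche with CH3 at 60° (0.9); Ph at 120° is gauche with CH3 at 60° (1.1); Ph at 120° is gauche with Br at 180° (1.0). Total 3.6 kcal/mol.
The maximum (7.2 kcal/mol) occurs with CN at 240°.

240°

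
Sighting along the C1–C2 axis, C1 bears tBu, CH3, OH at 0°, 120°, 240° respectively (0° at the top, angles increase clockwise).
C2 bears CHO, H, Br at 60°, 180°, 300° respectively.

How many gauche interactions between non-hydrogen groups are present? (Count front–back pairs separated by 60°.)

4

Non-H gauche pairs: tBu(0°)/CHO(60°); tBu(0°)/Br(300°); CH3(120°)/CHO(60°); OH(240°)/Br(300°) — 4 interactions.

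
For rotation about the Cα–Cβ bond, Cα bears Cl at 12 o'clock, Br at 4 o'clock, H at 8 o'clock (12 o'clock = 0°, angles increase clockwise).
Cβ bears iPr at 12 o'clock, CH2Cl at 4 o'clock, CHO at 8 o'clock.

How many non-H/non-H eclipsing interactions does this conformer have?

2

Non-H eclipsing pairs: Cl(0°)/iPr(0°); Br(120°)/CH2Cl(120°) — 2 interactions.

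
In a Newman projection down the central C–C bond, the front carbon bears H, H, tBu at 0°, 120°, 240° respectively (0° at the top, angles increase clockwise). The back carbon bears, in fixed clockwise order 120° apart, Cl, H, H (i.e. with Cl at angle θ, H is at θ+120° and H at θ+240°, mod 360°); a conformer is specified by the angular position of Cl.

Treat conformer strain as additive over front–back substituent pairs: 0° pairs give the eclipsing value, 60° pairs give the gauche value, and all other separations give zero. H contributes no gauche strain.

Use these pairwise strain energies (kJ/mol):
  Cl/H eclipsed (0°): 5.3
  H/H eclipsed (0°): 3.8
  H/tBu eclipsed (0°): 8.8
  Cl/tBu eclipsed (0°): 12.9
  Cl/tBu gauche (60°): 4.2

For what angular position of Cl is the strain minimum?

60°

Cl at 0° (eclipsed): H(0°)/Cl(0°) eclipsed 5.3; H(120°)/H(120°) eclipsed 3.8; tBu(240°)/H(240°) eclipsed 8.8 → 17.9 kJ/mol.
Cl at 60° (staggered): no non-H gauche contacts → 0.0 kJ/mol.
Cl at 120° (eclipsed): H(0°)/H(0°) eclipsed 3.8; H(120°)/Cl(120°) eclipsed 5.3; tBu(240°)/H(240°) eclipsed 8.8 → 17.9 kJ/mol.
Cl at 180° (staggered): tBu(240°)/Cl(180°) gauche 4.2 → 4.2 kJ/mol.
Cl at 240° (eclipsed): H(0°)/H(0°) eclipsed 3.8; H(120°)/H(120°) eclipsed 3.8; tBu(240°)/Cl(240°) eclipsed 12.9 → 20.5 kJ/mol.
Cl at 300° (staggered): tBu(240°)/Cl(300°) gauche 4.2 → 4.2 kJ/mol.
The minimum (0.0 kJ/mol) occurs with Cl at 60°.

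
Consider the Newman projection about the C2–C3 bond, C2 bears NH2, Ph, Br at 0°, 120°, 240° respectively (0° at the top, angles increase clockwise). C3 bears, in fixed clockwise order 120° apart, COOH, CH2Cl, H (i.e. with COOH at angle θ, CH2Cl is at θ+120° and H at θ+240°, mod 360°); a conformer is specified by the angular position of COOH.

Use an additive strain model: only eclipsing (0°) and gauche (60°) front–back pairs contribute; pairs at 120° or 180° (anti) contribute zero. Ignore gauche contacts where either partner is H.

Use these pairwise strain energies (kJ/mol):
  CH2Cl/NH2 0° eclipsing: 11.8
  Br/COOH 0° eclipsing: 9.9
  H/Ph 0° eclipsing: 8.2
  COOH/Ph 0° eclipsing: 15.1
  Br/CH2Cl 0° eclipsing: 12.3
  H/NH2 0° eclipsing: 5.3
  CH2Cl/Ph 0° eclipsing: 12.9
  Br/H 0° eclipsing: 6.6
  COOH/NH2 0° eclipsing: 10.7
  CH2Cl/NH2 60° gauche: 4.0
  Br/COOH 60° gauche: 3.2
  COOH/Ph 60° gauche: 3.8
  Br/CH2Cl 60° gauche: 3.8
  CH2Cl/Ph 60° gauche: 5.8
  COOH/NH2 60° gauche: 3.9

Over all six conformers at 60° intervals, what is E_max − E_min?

COOH at 0° (eclipsed): NH2–COOH eclipsed, Ph–CH2Cl eclipsed, Br–H eclipsed; 10.7 + 12.9 + 6.6 = 30.2 kJ/mol.
COOH at 60° (staggered): NH2–COOH gauche, Ph–COOH gauche, Ph–CH2Cl gauche, Br–CH2Cl gauche; 3.9 + 3.8 + 5.8 + 3.8 = 17.3 kJ/mol.
COOH at 120° (eclipsed): NH2–H eclipsed, Ph–COOH eclipsed, Br–CH2Cl eclipsed; 5.3 + 15.1 + 12.3 = 32.7 kJ/mol.
COOH at 180° (staggered): NH2–CH2Cl gauche, Ph–COOH gauche, Br–COOH gauche, Br–CH2Cl gauche; 4.0 + 3.8 + 3.2 + 3.8 = 14.8 kJ/mol.
COOH at 240° (eclipsed): NH2–CH2Cl eclipsed, Ph–H eclipsed, Br–COOH eclipsed; 11.8 + 8.2 + 9.9 = 29.9 kJ/mol.
COOH at 300° (staggered): NH2–COOH gauche, NH2–CH2Cl gauche, Ph–CH2Cl gauche, Br–COOH gauche; 3.9 + 4.0 + 5.8 + 3.2 = 16.9 kJ/mol.
Max at 120° (32.7 kJ/mol), min at 180° (14.8 kJ/mol); barrier = 17.9 kJ/mol.

17.9 kJ/mol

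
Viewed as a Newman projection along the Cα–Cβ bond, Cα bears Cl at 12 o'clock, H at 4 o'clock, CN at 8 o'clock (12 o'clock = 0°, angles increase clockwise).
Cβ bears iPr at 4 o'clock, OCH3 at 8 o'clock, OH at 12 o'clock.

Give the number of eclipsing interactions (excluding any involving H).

2

Non-H eclipsing pairs: Cl(0°)/OH(0°); CN(240°)/OCH3(240°) — 2 interactions.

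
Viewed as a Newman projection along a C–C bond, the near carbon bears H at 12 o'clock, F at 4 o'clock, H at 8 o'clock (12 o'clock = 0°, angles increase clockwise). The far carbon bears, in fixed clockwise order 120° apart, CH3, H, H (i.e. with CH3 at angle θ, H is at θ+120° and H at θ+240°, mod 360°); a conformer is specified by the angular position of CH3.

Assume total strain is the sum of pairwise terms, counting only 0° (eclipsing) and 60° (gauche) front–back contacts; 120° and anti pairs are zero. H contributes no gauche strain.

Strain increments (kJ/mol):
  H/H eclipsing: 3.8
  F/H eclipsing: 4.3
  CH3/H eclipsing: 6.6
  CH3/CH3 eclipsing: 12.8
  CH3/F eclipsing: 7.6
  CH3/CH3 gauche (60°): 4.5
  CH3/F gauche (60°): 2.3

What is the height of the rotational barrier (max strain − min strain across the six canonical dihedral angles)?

15.2 kJ/mol

CH3 at 0° (eclipsed): H–CH3 eclipsed, F–H eclipsed, H–H eclipsed; 6.6 + 4.3 + 3.8 = 14.7 kJ/mol.
CH3 at 60° (staggered): F–CH3 gauche; 2.3 = 2.3 kJ/mol.
CH3 at 120° (eclipsed): H–H eclipsed, F–CH3 eclipsed, H–H eclipsed; 3.8 + 7.6 + 3.8 = 15.2 kJ/mol.
CH3 at 180° (staggered): F–CH3 gauche; 2.3 = 2.3 kJ/mol.
CH3 at 240° (eclipsed): H–H eclipsed, F–H eclipsed, H–CH3 eclipsed; 3.8 + 4.3 + 6.6 = 14.7 kJ/mol.
CH3 at 300° (staggered): no non-H gauche contacts → 0.0 kJ/mol.
Max at 120° (15.2 kJ/mol), min at 300° (0.0 kJ/mol); barrier = 15.2 kJ/mol.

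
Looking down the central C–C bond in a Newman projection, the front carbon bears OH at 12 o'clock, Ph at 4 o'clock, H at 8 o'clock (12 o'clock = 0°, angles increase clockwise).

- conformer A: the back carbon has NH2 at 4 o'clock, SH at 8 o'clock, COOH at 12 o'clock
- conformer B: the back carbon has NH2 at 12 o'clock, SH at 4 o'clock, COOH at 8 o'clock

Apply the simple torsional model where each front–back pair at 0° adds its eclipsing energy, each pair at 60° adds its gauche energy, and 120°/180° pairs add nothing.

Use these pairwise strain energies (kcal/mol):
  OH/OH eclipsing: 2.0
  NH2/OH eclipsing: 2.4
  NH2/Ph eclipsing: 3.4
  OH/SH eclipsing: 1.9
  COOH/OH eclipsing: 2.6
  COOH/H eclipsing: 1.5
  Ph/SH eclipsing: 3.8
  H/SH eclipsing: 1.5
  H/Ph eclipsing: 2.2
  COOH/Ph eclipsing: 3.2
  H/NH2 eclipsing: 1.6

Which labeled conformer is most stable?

A

A (eclipsed): OH(0°)/COOH(0°) eclipsed 2.6; Ph(120°)/NH2(120°) eclipsed 3.4; H(240°)/SH(240°) eclipsed 1.5 → 7.5 kcal/mol.
B (eclipsed): OH(0°)/NH2(0°) eclipsed 2.4; Ph(120°)/SH(120°) eclipsed 3.8; H(240°)/COOH(240°) eclipsed 1.5 → 7.7 kcal/mol.
A has the lowest total (7.5 kcal/mol).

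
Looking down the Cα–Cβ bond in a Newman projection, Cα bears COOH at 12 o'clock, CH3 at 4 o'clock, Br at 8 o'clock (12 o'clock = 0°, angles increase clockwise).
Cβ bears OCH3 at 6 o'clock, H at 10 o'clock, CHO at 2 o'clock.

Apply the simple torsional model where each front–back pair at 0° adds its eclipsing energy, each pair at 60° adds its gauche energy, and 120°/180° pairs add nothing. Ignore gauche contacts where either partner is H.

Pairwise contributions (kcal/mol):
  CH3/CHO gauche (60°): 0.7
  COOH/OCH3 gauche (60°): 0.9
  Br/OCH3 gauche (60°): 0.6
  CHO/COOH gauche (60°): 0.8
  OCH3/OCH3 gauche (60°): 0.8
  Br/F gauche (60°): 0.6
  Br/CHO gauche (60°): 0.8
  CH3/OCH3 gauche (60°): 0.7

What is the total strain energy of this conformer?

This conformer (staggered): COOH(0°)/CHO(60°) gauche 0.8; CH3(120°)/OCH3(180°) gauche 0.7; CH3(120°)/CHO(60°) gauche 0.7; Br(240°)/OCH3(180°) gauche 0.6 → 2.8 kcal/mol.

2.8 kcal/mol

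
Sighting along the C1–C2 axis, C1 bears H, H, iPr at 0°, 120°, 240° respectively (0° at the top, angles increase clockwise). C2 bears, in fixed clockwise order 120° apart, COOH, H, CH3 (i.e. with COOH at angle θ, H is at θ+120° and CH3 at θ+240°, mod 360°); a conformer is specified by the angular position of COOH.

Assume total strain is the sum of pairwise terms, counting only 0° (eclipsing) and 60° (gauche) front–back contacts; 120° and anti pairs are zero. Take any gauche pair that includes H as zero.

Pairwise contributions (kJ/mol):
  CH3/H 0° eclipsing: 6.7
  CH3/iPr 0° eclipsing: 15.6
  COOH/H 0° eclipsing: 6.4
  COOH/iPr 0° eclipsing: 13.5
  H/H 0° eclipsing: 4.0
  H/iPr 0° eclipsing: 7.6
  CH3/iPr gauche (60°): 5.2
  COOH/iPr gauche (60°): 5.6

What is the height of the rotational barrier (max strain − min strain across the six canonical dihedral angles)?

COOH at 0° (eclipsed): H(0°)/COOH(0°) eclipsed 6.4; H(120°)/H(120°) eclipsed 4.0; iPr(240°)/CH3(240°) eclipsed 15.6 → 26.0 kJ/mol.
COOH at 60° (staggered): iPr(240°)/CH3(300°) gauche 5.2 → 5.2 kJ/mol.
COOH at 120° (eclipsed): H(0°)/CH3(0°) eclipsed 6.7; H(120°)/COOH(120°) eclipsed 6.4; iPr(240°)/H(240°) eclipsed 7.6 → 20.7 kJ/mol.
COOH at 180° (staggered): iPr(240°)/COOH(180°) gauche 5.6 → 5.6 kJ/mol.
COOH at 240° (eclipsed): H(0°)/H(0°) eclipsed 4.0; H(120°)/CH3(120°) eclipsed 6.7; iPr(240°)/COOH(240°) eclipsed 13.5 → 24.2 kJ/mol.
COOH at 300° (staggered): iPr(240°)/COOH(300°) gauche 5.6; iPr(240°)/CH3(180°) gauche 5.2 → 10.8 kJ/mol.
Max at 0° (26.0 kJ/mol), min at 60° (5.2 kJ/mol); barrier = 20.8 kJ/mol.

20.8 kJ/mol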